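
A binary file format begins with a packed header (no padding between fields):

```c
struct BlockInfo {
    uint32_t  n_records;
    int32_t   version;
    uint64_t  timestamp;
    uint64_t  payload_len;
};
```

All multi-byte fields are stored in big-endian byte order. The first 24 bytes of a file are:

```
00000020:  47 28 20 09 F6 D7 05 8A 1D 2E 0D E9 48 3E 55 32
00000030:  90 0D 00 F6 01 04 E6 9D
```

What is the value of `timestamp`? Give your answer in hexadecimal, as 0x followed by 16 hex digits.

`timestamp` follows `n_records` (4 B), `version` (4 B), so it starts at offset 4 + 4 = 8 and occupies 8 bytes.
Bytes at offsets 8..15: 1D 2E 0D E9 48 3E 55 32.
Big-endian: lowest address holds the most-significant byte.
The bytes are already most-significant first: 0x1D2E0DE9483E5532.

0x1D2E0DE9483E5532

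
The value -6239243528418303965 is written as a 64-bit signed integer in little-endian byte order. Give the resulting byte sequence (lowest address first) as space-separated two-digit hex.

23 E0 78 5D 11 C1 69 A9

Two's complement of -6239243528418303965 in 64 bits: 6239243528418303965 = 0x56963EEEA2871FDD; invert → 0xA969C1115D78E022; add 1 → 0xA969C1115D78E023.
Split into bytes (most-significant first): A9 69 C1 11 5D 78 E0 23.
In little-endian order the low byte comes first in memory.
So at ascending addresses the bytes are 23 E0 78 5D 11 C1 69 A9.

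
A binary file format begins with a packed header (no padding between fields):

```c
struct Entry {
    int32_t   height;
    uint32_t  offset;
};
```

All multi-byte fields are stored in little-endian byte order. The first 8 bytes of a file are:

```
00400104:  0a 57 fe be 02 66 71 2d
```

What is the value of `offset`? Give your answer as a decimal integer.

762406402

`offset` follows `height` (4 bytes), so it starts at byte offset 4 and occupies 4 bytes.
Bytes at offsets 4..7: 02 66 71 2D.
Little-endian: lowest address holds the least-significant byte.
Reassemble most-significant byte first: 2D 71 66 02 → 0x2D716602.
0x2D716602 = 762406402.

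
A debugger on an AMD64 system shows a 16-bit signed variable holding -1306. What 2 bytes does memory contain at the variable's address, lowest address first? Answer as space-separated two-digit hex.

Two's complement of -1306 in 16 bits: 1306 = 0x051A; invert → 0xFAE5; add 1 → 0xFAE6.
Split into bytes (most-significant first): FA E6.
Little-endian stores the least-significant byte at the lowest address.
So at ascending addresses the bytes are E6 FA.

E6 FA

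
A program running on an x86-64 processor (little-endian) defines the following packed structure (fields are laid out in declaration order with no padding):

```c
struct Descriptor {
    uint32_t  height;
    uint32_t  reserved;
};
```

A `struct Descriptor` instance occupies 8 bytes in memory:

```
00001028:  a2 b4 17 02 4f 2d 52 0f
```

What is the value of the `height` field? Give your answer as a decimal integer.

`height` is the first field, at byte offset 0, occupying 4 bytes.
Bytes at offsets 0..3: A2 B4 17 02.
Little-endian stores the least-significant byte at the lowest address.
Reassemble most-significant byte first: 02 17 B4 A2 → 0x0217B4A2.
0x0217B4A2 = 35108002.

35108002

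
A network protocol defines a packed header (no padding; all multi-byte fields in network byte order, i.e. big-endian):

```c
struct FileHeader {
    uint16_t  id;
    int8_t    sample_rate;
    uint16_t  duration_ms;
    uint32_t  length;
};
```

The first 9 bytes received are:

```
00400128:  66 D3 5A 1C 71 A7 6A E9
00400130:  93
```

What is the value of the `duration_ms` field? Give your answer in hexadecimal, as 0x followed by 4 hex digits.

0x1C71

`duration_ms` follows `id` (2 B), `sample_rate` (1 B), so it starts at offset 2 + 1 = 3 and occupies 2 bytes.
Bytes at offsets 3..4: 1C 71.
Big-endian stores the most-significant byte at the lowest address.
The bytes are already most-significant first: 0x1C71.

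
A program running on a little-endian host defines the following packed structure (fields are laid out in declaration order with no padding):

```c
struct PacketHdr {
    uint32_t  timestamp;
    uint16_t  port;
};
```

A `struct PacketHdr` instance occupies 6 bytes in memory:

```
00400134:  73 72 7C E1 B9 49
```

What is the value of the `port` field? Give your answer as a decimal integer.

18873

`port` follows `timestamp` (4 bytes), so it starts at byte offset 4 and occupies 2 bytes.
Bytes at offsets 4..5: B9 49.
Little-endian stores the least-significant byte at the lowest address.
Reassemble most-significant byte first: 49 B9 → 0x49B9.
0x49B9 = 18873.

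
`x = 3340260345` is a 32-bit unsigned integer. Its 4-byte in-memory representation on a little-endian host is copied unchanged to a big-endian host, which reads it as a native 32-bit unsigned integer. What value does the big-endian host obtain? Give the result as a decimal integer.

4182972615

3340260345 in 32-bit hexadecimal is 0xC71853F9.
Stored little-endian, the bytes at ascending addresses are F9 53 18 C7.
Read back as big-endian, the last byte is least significant, giving 0xF95318C7.
0xF95318C7 = 4182972615.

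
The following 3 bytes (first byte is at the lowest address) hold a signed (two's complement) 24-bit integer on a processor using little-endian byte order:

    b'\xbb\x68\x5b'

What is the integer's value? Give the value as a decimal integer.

5990587

Little-endian stores the least-significant byte at the lowest address.
Reassemble most-significant byte first: 5B 68 BB → 0x5B68BB.
0x5B68BB = 5990587.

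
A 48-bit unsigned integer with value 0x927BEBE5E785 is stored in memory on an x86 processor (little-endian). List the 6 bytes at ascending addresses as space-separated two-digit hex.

Split into bytes (most-significant first): 92 7B EB E5 E7 85.
In little-endian order the low byte comes first in memory.
So at ascending addresses the bytes are 85 E7 E5 EB 7B 92.

85 E7 E5 EB 7B 92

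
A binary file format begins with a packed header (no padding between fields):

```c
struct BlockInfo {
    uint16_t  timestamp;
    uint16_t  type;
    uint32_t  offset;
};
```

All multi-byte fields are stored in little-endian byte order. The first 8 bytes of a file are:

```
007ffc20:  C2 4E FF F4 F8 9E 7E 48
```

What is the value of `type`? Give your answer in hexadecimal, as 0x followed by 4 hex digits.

0xF4FF

`type` follows `timestamp` (2 bytes), so it starts at byte offset 2 and occupies 2 bytes.
Bytes at offsets 2..3: FF F4.
In little-endian order the low byte comes first in memory.
Reassemble most-significant byte first: F4 FF → 0xF4FF.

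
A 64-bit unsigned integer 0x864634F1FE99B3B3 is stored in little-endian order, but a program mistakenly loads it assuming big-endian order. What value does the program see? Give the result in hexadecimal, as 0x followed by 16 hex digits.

Stored little-endian, the bytes at ascending addresses are B3 B3 99 FE F1 34 46 86.
Read back as big-endian, the last byte is least significant, giving 0xB3B399FEF1344686.

0xB3B399FEF1344686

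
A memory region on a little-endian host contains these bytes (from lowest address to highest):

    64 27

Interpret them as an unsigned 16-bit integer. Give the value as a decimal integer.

Little-endian: lowest address holds the least-significant byte.
Reassemble most-significant byte first: 27 64 → 0x2764.
0x2764 = 10084.

10084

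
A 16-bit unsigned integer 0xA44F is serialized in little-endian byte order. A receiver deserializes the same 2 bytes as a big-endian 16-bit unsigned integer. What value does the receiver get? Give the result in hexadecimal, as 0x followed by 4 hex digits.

0x4FA4

Stored little-endian, the bytes at ascending addresses are 4F A4.
Read back as big-endian, the last byte is least significant, giving 0x4FA4.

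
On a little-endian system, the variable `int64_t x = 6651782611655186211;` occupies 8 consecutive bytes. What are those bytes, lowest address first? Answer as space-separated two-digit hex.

6651782611655186211 in hexadecimal, padded to 64 bits, is 0x5C4FE10AEAD3D723.
Split into bytes (most-significant first): 5C 4F E1 0A EA D3 D7 23.
Little-endian stores the least-significant byte at the lowest address.
So at ascending addresses the bytes are 23 D7 D3 EA 0A E1 4F 5C.

23 D7 D3 EA 0A E1 4F 5C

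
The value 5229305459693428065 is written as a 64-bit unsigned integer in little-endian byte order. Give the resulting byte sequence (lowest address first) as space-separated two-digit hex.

5229305459693428065 in hexadecimal, padded to 64 bits, is 0x4892399C0B099D61.
Split into bytes (most-significant first): 48 92 39 9C 0B 09 9D 61.
In little-endian order the low byte comes first in memory.
So at ascending addresses the bytes are 61 9D 09 0B 9C 39 92 48.

61 9D 09 0B 9C 39 92 48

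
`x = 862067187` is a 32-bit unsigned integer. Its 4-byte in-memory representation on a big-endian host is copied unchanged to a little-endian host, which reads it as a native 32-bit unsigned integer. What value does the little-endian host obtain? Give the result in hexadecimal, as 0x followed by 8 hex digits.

862067187 in 32-bit hexadecimal is 0x336219F3.
Stored big-endian, the bytes at ascending addresses are 33 62 19 F3.
Read back as little-endian, the first byte is least significant, giving 0xF3196233.

0xF3196233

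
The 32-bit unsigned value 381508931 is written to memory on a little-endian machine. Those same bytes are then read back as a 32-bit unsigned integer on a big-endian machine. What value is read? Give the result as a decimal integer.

381508931 in 32-bit hexadecimal is 0x16BD5D43.
Stored little-endian, the bytes at ascending addresses are 43 5D BD 16.
Read back as big-endian, the last byte is least significant, giving 0x435DBD16.
0x435DBD16 = 1130216726.

1130216726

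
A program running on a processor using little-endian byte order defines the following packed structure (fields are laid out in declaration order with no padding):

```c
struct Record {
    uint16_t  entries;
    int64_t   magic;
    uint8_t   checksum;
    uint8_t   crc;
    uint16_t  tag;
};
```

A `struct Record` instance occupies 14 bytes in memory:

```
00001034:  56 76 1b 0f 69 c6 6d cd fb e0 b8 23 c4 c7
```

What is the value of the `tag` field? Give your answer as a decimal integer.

`tag` follows `entries` (2 B), `magic` (8 B), `checksum` (1 B), `crc` (1 B), so it starts at offset 2 + 8 + 1 + 1 = 12 and occupies 2 bytes.
Bytes at offsets 12..13: C4 C7.
Little-endian: lowest address holds the least-significant byte.
Reassemble most-significant byte first: C7 C4 → 0xC7C4.
0xC7C4 = 51140.

51140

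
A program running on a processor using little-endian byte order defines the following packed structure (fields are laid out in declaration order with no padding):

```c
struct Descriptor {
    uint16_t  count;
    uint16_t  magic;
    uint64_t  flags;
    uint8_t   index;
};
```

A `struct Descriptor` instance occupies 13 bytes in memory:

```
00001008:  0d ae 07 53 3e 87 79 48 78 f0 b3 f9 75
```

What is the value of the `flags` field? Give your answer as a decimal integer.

`flags` follows `count` (2 B), `magic` (2 B), so it starts at offset 2 + 2 = 4 and occupies 8 bytes.
Bytes at offsets 4..11: 3E 87 79 48 78 F0 B3 F9.
Little-endian stores the least-significant byte at the lowest address.
Reassemble most-significant byte first: F9 B3 F0 78 48 79 87 3E → 0xF9B3F0784879873E.
0xF9B3F0784879873E = 17992989335677929278.

17992989335677929278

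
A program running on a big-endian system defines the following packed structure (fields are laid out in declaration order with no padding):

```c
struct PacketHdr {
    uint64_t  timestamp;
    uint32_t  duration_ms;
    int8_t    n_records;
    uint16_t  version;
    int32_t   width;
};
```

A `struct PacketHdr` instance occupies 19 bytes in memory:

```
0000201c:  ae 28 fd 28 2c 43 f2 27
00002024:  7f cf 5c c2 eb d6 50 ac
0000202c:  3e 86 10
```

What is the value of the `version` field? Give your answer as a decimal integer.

`version` follows `timestamp` (8 B), `duration_ms` (4 B), `n_records` (1 B), so it starts at offset 8 + 4 + 1 = 13 and occupies 2 bytes.
Bytes at offsets 13..14: D6 50.
Big-endian stores the most-significant byte at the lowest address.
The bytes are already most-significant first: 0xD650.
0xD650 = 54864.

54864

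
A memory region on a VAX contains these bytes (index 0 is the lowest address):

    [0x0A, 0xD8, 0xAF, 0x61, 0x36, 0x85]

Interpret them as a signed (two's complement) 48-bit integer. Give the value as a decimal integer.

-135006363068406

In little-endian order the low byte comes first in memory.
Reassemble most-significant byte first: 85 36 61 AF D8 0A → 0x853661AFD80A.
Top bit is set, so as a signed 48-bit value this is 0x853661AFD80A − 2^48 = -135006363068406.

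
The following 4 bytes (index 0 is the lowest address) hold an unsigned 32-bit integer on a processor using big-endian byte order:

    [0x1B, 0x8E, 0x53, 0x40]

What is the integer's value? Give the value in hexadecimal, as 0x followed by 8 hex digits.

0x1B8E5340

In big-endian order the high byte comes first in memory.
The bytes are already most-significant first: 0x1B8E5340.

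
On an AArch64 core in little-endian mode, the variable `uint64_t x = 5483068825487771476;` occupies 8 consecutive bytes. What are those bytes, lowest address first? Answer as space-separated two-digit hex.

5483068825487771476 in hexadecimal, padded to 64 bits, is 0x4C17C60BD6378754.
Split into bytes (most-significant first): 4C 17 C6 0B D6 37 87 54.
Little-endian: lowest address holds the least-significant byte.
So at ascending addresses the bytes are 54 87 37 D6 0B C6 17 4C.

54 87 37 D6 0B C6 17 4C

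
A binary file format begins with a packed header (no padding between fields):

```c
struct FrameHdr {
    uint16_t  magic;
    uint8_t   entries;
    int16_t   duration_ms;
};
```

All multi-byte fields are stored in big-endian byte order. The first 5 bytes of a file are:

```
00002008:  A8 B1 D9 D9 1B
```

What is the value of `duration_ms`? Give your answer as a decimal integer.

`duration_ms` follows `magic` (2 B), `entries` (1 B), so it starts at offset 2 + 1 = 3 and occupies 2 bytes.
Bytes at offsets 3..4: D9 1B.
Big-endian: lowest address holds the most-significant byte.
The bytes are already most-significant first: 0xD91B.
Top bit is set, so as a signed 16-bit value this is 0xD91B − 2^16 = -9957.

-9957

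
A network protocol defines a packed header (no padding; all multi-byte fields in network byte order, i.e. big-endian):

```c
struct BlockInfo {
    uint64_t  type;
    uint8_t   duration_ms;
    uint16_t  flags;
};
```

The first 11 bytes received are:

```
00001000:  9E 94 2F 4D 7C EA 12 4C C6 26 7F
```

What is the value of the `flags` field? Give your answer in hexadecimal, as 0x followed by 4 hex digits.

`flags` follows `type` (8 B), `duration_ms` (1 B), so it starts at offset 8 + 1 = 9 and occupies 2 bytes.
Bytes at offsets 9..10: 26 7F.
In big-endian order the high byte comes first in memory.
The bytes are already most-significant first: 0x267F.

0x267F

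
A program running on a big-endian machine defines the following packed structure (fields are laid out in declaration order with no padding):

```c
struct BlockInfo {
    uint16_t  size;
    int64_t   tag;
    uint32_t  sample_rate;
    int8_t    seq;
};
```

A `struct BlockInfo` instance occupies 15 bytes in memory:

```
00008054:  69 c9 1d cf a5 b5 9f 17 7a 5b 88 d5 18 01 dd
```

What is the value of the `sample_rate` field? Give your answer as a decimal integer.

`sample_rate` follows `size` (2 B), `tag` (8 B), so it starts at offset 2 + 8 = 10 and occupies 4 bytes.
Bytes at offsets 10..13: 88 D5 18 01.
In big-endian order the high byte comes first in memory.
The bytes are already most-significant first: 0x88D51801.
0x88D51801 = 2295666689.

2295666689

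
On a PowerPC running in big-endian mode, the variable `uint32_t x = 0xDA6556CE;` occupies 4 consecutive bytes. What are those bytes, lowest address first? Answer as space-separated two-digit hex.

DA 65 56 CE

Split into bytes (most-significant first): DA 65 56 CE.
In big-endian order the high byte comes first in memory.
So the memory order matches the most-significant-first order: DA 65 56 CE.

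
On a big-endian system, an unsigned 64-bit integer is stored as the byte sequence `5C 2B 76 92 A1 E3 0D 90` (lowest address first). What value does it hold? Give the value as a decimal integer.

In big-endian order the high byte comes first in memory.
The bytes are already most-significant first: 0x5C2B7692A1E30D90.
0x5C2B7692A1E30D90 = 6641532447641243024.

6641532447641243024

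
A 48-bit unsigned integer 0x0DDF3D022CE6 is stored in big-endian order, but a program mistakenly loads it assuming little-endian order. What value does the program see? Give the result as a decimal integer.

Stored big-endian, the bytes at ascending addresses are 0D DF 3D 02 2C E6.
Read back as little-endian, the first byte is least significant, giving 0xE62C023DDF0D.
0xE62C023DDF0D = 253076690558733.

253076690558733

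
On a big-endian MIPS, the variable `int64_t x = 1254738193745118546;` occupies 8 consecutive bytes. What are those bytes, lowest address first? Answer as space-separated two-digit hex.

11 69 B9 BD 44 4B 05 52

1254738193745118546 in hexadecimal, padded to 64 bits, is 0x1169B9BD444B0552.
Split into bytes (most-significant first): 11 69 B9 BD 44 4B 05 52.
Big-endian stores the most-significant byte at the lowest address.
So the memory order matches the most-significant-first order: 11 69 B9 BD 44 4B 05 52.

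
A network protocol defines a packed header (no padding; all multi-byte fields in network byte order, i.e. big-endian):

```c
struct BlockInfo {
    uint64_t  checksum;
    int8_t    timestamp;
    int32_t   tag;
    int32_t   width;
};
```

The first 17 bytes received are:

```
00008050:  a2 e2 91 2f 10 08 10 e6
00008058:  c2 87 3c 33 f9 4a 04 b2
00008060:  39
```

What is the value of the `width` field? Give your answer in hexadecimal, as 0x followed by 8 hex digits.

`width` follows `checksum` (8 B), `timestamp` (1 B), `tag` (4 B), so it starts at offset 8 + 1 + 4 = 13 and occupies 4 bytes.
Bytes at offsets 13..16: 4A 04 B2 39.
In big-endian order the high byte comes first in memory.
The bytes are already most-significant first: 0x4A04B239.

0x4A04B239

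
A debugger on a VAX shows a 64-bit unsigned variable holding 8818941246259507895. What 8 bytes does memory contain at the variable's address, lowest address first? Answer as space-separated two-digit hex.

B7 B2 56 B6 56 2C 63 7A

8818941246259507895 in hexadecimal, padded to 64 bits, is 0x7A632C56B656B2B7.
Split into bytes (most-significant first): 7A 63 2C 56 B6 56 B2 B7.
Little-endian stores the least-significant byte at the lowest address.
So at ascending addresses the bytes are B7 B2 56 B6 56 2C 63 7A.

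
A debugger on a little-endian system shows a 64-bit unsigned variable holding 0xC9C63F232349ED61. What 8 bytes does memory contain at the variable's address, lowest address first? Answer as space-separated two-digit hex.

61 ED 49 23 23 3F C6 C9

Split into bytes (most-significant first): C9 C6 3F 23 23 49 ED 61.
Little-endian stores the least-significant byte at the lowest address.
So at ascending addresses the bytes are 61 ED 49 23 23 3F C6 C9.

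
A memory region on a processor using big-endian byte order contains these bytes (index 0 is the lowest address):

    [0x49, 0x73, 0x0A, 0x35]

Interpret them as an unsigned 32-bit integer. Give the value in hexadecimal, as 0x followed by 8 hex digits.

0x49730A35

In big-endian order the high byte comes first in memory.
The bytes are already most-significant first: 0x49730A35.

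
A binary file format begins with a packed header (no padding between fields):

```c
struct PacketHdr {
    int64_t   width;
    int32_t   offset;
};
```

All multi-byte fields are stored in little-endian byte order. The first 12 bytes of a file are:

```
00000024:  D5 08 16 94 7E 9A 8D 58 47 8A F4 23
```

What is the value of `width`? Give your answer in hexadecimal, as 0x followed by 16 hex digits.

`width` is the first field, at byte offset 0, occupying 8 bytes.
Bytes at offsets 0..7: D5 08 16 94 7E 9A 8D 58.
Little-endian: lowest address holds the least-significant byte.
Reassemble most-significant byte first: 58 8D 9A 7E 94 16 08 D5 → 0x588D9A7E941608D5.

0x588D9A7E941608D5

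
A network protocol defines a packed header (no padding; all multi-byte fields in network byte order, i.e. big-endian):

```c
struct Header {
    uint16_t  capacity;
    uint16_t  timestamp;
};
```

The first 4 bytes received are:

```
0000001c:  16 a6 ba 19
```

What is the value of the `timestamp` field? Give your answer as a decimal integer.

`timestamp` follows `capacity` (2 bytes), so it starts at byte offset 2 and occupies 2 bytes.
Bytes at offsets 2..3: BA 19.
In big-endian order the high byte comes first in memory.
The bytes are already most-significant first: 0xBA19.
0xBA19 = 47641.

47641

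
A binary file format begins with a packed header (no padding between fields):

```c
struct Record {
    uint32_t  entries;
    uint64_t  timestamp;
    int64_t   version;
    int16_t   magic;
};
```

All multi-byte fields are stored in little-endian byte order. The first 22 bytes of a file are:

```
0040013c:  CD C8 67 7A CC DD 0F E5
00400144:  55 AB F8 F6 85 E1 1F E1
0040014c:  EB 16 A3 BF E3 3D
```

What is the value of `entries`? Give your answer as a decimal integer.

2053621965

`entries` is the first field, at byte offset 0, occupying 4 bytes.
Bytes at offsets 0..3: CD C8 67 7A.
In little-endian order the low byte comes first in memory.
Reassemble most-significant byte first: 7A 67 C8 CD → 0x7A67C8CD.
0x7A67C8CD = 2053621965.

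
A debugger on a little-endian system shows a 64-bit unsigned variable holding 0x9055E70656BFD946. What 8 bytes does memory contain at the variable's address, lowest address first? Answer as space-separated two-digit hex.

Split into bytes (most-significant first): 90 55 E7 06 56 BF D9 46.
Little-endian: lowest address holds the least-significant byte.
So at ascending addresses the bytes are 46 D9 BF 56 06 E7 55 90.

46 D9 BF 56 06 E7 55 90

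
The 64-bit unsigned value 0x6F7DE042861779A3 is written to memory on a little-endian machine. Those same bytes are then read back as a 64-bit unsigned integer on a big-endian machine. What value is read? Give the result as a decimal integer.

11779472165779307887

Stored little-endian, the bytes at ascending addresses are A3 79 17 86 42 E0 7D 6F.
Read back as big-endian, the last byte is least significant, giving 0xA379178642E07D6F.
0xA379178642E07D6F = 11779472165779307887.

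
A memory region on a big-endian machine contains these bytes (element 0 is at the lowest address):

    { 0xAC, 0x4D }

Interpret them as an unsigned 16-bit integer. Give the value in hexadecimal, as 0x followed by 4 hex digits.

Big-endian: lowest address holds the most-significant byte.
The bytes are already most-significant first: 0xAC4D.

0xAC4D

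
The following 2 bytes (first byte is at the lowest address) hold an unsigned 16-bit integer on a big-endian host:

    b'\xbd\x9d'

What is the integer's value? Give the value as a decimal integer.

48541

In big-endian order the high byte comes first in memory.
The bytes are already most-significant first: 0xBD9D.
0xBD9D = 48541.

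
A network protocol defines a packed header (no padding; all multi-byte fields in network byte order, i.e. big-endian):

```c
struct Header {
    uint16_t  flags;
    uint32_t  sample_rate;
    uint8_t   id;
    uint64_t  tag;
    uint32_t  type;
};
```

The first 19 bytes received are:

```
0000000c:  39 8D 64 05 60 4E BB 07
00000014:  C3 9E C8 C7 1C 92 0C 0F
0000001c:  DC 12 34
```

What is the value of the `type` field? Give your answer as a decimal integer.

266080820

`type` follows `flags` (2 B), `sample_rate` (4 B), `id` (1 B), `tag` (8 B), so it starts at offset 2 + 4 + 1 + 8 = 15 and occupies 4 bytes.
Bytes at offsets 15..18: 0F DC 12 34.
In big-endian order the high byte comes first in memory.
The bytes are already most-significant first: 0x0FDC1234.
0x0FDC1234 = 266080820.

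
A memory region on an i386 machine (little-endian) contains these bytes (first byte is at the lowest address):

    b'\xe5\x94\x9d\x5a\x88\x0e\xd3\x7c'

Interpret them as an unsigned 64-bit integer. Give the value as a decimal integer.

8994548859587630309

In little-endian order the low byte comes first in memory.
Reassemble most-significant byte first: 7C D3 0E 88 5A 9D 94 E5 → 0x7CD30E885A9D94E5.
0x7CD30E885A9D94E5 = 8994548859587630309.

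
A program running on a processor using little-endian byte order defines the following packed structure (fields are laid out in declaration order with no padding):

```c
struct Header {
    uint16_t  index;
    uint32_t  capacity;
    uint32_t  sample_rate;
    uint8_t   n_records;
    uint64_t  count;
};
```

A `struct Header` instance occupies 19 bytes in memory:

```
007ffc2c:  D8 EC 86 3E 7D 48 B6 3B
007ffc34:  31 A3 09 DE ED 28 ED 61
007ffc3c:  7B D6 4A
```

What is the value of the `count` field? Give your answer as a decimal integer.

`count` follows `index` (2 B), `capacity` (4 B), `sample_rate` (4 B), `n_records` (1 B), so it starts at offset 2 + 4 + 4 + 1 = 11 and occupies 8 bytes.
Bytes at offsets 11..18: DE ED 28 ED 61 7B D6 4A.
In little-endian order the low byte comes first in memory.
Reassemble most-significant byte first: 4A D6 7B 61 ED 28 ED DE → 0x4AD67B61ED28EDDE.
0x4AD67B61ED28EDDE = 5392633264343674334.

5392633264343674334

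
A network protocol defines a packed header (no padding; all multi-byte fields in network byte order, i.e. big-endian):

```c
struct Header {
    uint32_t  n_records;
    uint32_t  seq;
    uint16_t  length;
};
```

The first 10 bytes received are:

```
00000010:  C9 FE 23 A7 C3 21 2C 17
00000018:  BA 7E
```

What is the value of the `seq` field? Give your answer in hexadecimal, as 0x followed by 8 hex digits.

`seq` follows `n_records` (4 bytes), so it starts at byte offset 4 and occupies 4 bytes.
Bytes at offsets 4..7: C3 21 2C 17.
Big-endian stores the most-significant byte at the lowest address.
The bytes are already most-significant first: 0xC3212C17.

0xC3212C17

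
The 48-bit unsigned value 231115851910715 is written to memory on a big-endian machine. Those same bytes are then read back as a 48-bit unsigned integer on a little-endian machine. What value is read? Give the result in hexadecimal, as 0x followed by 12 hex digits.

0x3B4E41DA32D2

231115851910715 in 48-bit hexadecimal is 0xD232DA414E3B.
Stored big-endian, the bytes at ascending addresses are D2 32 DA 41 4E 3B.
Read back as little-endian, the first byte is least significant, giving 0x3B4E41DA32D2.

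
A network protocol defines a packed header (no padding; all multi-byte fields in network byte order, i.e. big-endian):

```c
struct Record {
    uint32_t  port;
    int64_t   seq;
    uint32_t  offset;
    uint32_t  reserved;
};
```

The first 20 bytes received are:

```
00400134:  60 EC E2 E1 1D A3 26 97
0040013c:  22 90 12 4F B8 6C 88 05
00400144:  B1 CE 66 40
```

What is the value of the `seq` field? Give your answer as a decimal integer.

`seq` follows `port` (4 bytes), so it starts at byte offset 4 and occupies 8 bytes.
Bytes at offsets 4..11: 1D A3 26 97 22 90 12 4F.
Big-endian stores the most-significant byte at the lowest address.
The bytes are already most-significant first: 0x1DA326972290124F.
0x1DA326972290124F = 2135593078865531471.

2135593078865531471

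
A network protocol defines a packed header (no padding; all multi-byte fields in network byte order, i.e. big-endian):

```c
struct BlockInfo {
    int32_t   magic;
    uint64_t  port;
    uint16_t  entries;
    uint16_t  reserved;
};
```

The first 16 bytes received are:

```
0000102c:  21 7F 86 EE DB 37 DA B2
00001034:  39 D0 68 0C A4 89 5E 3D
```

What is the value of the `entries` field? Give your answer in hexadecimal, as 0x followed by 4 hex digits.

`entries` follows `magic` (4 B), `port` (8 B), so it starts at offset 4 + 8 = 12 and occupies 2 bytes.
Bytes at offsets 12..13: A4 89.
In big-endian order the high byte comes first in memory.
The bytes are already most-significant first: 0xA489.

0xA489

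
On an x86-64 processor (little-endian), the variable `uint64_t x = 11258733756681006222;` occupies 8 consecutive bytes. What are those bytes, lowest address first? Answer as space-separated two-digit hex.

8E AC AB 4B B3 0E 3F 9C

11258733756681006222 in hexadecimal, padded to 64 bits, is 0x9C3F0EB34BABAC8E.
Split into bytes (most-significant first): 9C 3F 0E B3 4B AB AC 8E.
In little-endian order the low byte comes first in memory.
So at ascending addresses the bytes are 8E AC AB 4B B3 0E 3F 9C.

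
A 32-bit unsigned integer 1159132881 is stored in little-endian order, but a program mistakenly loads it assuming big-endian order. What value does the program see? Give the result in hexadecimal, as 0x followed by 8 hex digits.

0xD1F61645

1159132881 in 32-bit hexadecimal is 0x4516F6D1.
Stored little-endian, the bytes at ascending addresses are D1 F6 16 45.
Read back as big-endian, the last byte is least significant, giving 0xD1F61645.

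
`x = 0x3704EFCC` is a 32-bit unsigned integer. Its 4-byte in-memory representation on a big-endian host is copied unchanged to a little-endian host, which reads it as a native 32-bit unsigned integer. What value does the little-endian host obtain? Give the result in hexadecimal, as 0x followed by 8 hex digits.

Stored big-endian, the bytes at ascending addresses are 37 04 EF CC.
Read back as little-endian, the first byte is least significant, giving 0xCCEF0437.

0xCCEF0437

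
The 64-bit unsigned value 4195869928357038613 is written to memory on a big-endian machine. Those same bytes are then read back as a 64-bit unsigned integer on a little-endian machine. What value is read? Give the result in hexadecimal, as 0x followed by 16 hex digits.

4195869928357038613 in 64-bit hexadecimal is 0x3A3AB9781B770A15.
Stored big-endian, the bytes at ascending addresses are 3A 3A B9 78 1B 77 0A 15.
Read back as little-endian, the first byte is least significant, giving 0x150A771B78B93A3A.

0x150A771B78B93A3A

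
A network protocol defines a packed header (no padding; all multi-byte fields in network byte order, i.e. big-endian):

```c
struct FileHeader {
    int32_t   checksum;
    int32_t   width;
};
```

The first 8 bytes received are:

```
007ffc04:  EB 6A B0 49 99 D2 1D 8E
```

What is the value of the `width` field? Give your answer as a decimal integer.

-1714283122

`width` follows `checksum` (4 bytes), so it starts at byte offset 4 and occupies 4 bytes.
Bytes at offsets 4..7: 99 D2 1D 8E.
Big-endian stores the most-significant byte at the lowest address.
The bytes are already most-significant first: 0x99D21D8E.
Top bit is set, so as a signed 32-bit value this is 0x99D21D8E − 2^32 = -1714283122.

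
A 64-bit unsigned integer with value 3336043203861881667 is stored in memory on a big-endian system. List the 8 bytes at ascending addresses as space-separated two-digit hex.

2E 4C 01 9E 69 8B 23 43

3336043203861881667 in hexadecimal, padded to 64 bits, is 0x2E4C019E698B2343.
Split into bytes (most-significant first): 2E 4C 01 9E 69 8B 23 43.
In big-endian order the high byte comes first in memory.
So the memory order matches the most-significant-first order: 2E 4C 01 9E 69 8B 23 43.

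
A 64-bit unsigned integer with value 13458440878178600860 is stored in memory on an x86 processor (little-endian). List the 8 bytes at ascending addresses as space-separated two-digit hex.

13458440878178600860 in hexadecimal, padded to 64 bits, is 0xBAC5FCAC3E6E879C.
Split into bytes (most-significant first): BA C5 FC AC 3E 6E 87 9C.
In little-endian order the low byte comes first in memory.
So at ascending addresses the bytes are 9C 87 6E 3E AC FC C5 BA.

9C 87 6E 3E AC FC C5 BA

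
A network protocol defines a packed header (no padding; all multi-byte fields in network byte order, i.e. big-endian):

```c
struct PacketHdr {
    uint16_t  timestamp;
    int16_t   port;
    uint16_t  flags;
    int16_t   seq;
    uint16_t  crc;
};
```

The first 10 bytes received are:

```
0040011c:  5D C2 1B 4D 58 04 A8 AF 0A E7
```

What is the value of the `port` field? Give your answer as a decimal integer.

`port` follows `timestamp` (2 bytes), so it starts at byte offset 2 and occupies 2 bytes.
Bytes at offsets 2..3: 1B 4D.
Big-endian stores the most-significant byte at the lowest address.
The bytes are already most-significant first: 0x1B4D.
0x1B4D = 6989.

6989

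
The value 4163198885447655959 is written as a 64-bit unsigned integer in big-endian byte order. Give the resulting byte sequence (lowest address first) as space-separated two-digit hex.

39 C6 A7 54 28 68 E2 17

4163198885447655959 in hexadecimal, padded to 64 bits, is 0x39C6A7542868E217.
Split into bytes (most-significant first): 39 C6 A7 54 28 68 E2 17.
Big-endian stores the most-significant byte at the lowest address.
So the memory order matches the most-significant-first order: 39 C6 A7 54 28 68 E2 17.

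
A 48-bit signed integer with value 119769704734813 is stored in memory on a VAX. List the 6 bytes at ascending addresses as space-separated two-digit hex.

119769704734813 in hexadecimal, padded to 48 bits, is 0x6CEE0EB4A05D.
Split into bytes (most-significant first): 6C EE 0E B4 A0 5D.
Little-endian stores the least-significant byte at the lowest address.
So at ascending addresses the bytes are 5D A0 B4 0E EE 6C.

5D A0 B4 0E EE 6C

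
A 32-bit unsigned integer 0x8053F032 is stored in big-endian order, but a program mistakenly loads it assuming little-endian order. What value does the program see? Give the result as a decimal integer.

Stored big-endian, the bytes at ascending addresses are 80 53 F0 32.
Read back as little-endian, the first byte is least significant, giving 0x32F05380.
0x32F05380 = 854610816.

854610816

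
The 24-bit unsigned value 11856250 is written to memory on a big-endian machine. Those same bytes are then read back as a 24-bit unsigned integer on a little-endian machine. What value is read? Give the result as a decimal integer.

11856250 in 24-bit hexadecimal is 0xB4E97A.
Stored big-endian, the bytes at ascending addresses are B4 E9 7A.
Read back as little-endian, the first byte is least significant, giving 0x7AE9B4.
0x7AE9B4 = 8055220.

8055220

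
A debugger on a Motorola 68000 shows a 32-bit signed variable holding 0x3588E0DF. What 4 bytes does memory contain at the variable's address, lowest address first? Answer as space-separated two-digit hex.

Split into bytes (most-significant first): 35 88 E0 DF.
In big-endian order the high byte comes first in memory.
So the memory order matches the most-significant-first order: 35 88 E0 DF.

35 88 E0 DF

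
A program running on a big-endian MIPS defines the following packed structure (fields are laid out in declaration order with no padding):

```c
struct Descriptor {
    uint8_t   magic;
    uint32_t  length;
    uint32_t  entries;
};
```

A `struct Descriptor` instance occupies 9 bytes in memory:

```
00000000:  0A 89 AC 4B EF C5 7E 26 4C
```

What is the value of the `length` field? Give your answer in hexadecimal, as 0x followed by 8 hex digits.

0x89AC4BEF

`length` follows `magic` (1 byte), so it starts at byte offset 1 and occupies 4 bytes.
Bytes at offsets 1..4: 89 AC 4B EF.
Big-endian stores the most-significant byte at the lowest address.
The bytes are already most-significant first: 0x89AC4BEF.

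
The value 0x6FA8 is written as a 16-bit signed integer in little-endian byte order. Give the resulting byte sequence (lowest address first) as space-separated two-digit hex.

A8 6F

Split into bytes (most-significant first): 6F A8.
In little-endian order the low byte comes first in memory.
So at ascending addresses the bytes are A8 6F.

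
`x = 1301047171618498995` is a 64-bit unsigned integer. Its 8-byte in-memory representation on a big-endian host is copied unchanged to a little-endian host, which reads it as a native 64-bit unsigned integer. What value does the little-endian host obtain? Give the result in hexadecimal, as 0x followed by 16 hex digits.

0xB3E95864823F0E12

1301047171618498995 in 64-bit hexadecimal is 0x120E3F826458E9B3.
Stored big-endian, the bytes at ascending addresses are 12 0E 3F 82 64 58 E9 B3.
Read back as little-endian, the first byte is least significant, giving 0xB3E95864823F0E12.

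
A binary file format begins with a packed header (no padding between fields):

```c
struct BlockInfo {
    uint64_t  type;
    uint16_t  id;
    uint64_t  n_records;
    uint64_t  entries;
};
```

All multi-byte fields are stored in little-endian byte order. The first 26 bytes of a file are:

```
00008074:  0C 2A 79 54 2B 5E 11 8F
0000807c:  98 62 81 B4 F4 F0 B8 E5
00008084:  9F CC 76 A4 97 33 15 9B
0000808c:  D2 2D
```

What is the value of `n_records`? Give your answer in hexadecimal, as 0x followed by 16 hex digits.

0xCC9FE5B8F0F4B481

`n_records` follows `type` (8 B), `id` (2 B), so it starts at offset 8 + 2 = 10 and occupies 8 bytes.
Bytes at offsets 10..17: 81 B4 F4 F0 B8 E5 9F CC.
In little-endian order the low byte comes first in memory.
Reassemble most-significant byte first: CC 9F E5 B8 F0 F4 B4 81 → 0xCC9FE5B8F0F4B481.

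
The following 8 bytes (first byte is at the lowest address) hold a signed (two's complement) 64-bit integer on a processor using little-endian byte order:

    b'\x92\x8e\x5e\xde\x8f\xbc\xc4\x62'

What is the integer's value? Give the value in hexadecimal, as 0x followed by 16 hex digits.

0x62C4BC8FDE5E8E92

In little-endian order the low byte comes first in memory.
Reassemble most-significant byte first: 62 C4 BC 8F DE 5E 8E 92 → 0x62C4BC8FDE5E8E92.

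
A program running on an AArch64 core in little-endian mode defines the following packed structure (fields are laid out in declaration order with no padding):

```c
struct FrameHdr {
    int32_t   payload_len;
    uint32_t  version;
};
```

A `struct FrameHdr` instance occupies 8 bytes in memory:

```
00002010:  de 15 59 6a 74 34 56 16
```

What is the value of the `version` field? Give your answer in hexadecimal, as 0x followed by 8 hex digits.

0x16563474

`version` follows `payload_len` (4 bytes), so it starts at byte offset 4 and occupies 4 bytes.
Bytes at offsets 4..7: 74 34 56 16.
Little-endian stores the least-significant byte at the lowest address.
Reassemble most-significant byte first: 16 56 34 74 → 0x16563474.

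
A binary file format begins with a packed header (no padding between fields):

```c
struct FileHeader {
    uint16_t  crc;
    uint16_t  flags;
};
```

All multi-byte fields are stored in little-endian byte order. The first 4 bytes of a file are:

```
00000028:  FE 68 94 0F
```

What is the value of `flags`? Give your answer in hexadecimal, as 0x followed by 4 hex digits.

`flags` follows `crc` (2 bytes), so it starts at byte offset 2 and occupies 2 bytes.
Bytes at offsets 2..3: 94 0F.
Little-endian stores the least-significant byte at the lowest address.
Reassemble most-significant byte first: 0F 94 → 0x0F94.

0x0F94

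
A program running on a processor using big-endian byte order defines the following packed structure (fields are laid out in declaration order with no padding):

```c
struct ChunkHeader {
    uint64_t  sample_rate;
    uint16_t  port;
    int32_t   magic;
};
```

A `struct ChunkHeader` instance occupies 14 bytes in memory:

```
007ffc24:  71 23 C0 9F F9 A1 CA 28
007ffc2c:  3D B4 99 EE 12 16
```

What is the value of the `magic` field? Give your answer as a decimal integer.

-1712451050

`magic` follows `sample_rate` (8 B), `port` (2 B), so it starts at offset 8 + 2 = 10 and occupies 4 bytes.
Bytes at offsets 10..13: 99 EE 12 16.
In big-endian order the high byte comes first in memory.
The bytes are already most-significant first: 0x99EE1216.
Top bit is set, so as a signed 32-bit value this is 0x99EE1216 − 2^32 = -1712451050.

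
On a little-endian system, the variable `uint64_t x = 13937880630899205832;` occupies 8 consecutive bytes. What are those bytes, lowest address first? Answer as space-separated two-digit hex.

13937880630899205832 in hexadecimal, padded to 64 bits, is 0xC16D4C96768B66C8.
Split into bytes (most-significant first): C1 6D 4C 96 76 8B 66 C8.
Little-endian stores the least-significant byte at the lowest address.
So at ascending addresses the bytes are C8 66 8B 76 96 4C 6D C1.

C8 66 8B 76 96 4C 6D C1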